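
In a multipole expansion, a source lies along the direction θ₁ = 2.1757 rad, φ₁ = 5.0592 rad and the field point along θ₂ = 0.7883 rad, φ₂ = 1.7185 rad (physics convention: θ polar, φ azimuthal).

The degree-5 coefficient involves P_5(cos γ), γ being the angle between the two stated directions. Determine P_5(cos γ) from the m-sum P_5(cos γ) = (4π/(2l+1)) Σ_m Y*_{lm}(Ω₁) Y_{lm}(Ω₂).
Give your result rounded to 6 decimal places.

Expand P_5 via completeness: Σ_{m} conj(Y_{5,m}) at Ω₁ times Y_{5,m} at Ω₂ —
  [-5]  conj(Y_{5,-5})(Ω₁) = 0.17245 + 0.02841j ; Y_{5,-5}(Ω₂) = -0.05604 - 0.06156j ; Δ = -0.00792 - 0.01221j
  [-4]  conj(Y_{5,-4})(Ω₁) = -0.06974 - 0.37568j ; Y_{5,-4}(Ω₂) = 0.21735 - 0.14579j ; Δ = -0.06993 - 0.07149j
  [-3]  conj(Y_{5,-3})(Ω₁) = -0.31732 + 0.18608j ; Y_{5,-3}(Ω₂) = 0.18376 + 0.38720j ; Δ = -0.13036 - 0.08867j
  [-2]  conj(Y_{5,-2})(Ω₁) = -0.01494 - 0.01242j ; Y_{5,-2}(Ω₂) = -0.28244 + 0.08595j ; Δ = 0.00529 + 0.00222j
  [-1]  conj(Y_{5,-1})(Ω₁) = -0.11921 + 0.32984j ; Y_{5,-1}(Ω₂) = 0.02574 + 0.17302j ; Δ = -0.06014 - 0.01213j
  [+0]  conj(Y_{5,0})(Ω₁) = 0.06977 + 0.00000j ; Y_{5,0}(Ω₂) = -0.34872 + 0.00000j ; Δ = -0.02433 + 0.00000j
  [+1]  conj(Y_{5,1})(Ω₁) = 0.11921 + 0.32984j ; Y_{5,1}(Ω₂) = -0.02574 + 0.17302j ; Δ = -0.06014 + 0.01213j
  [+2]  conj(Y_{5,2})(Ω₁) = -0.01494 + 0.01242j ; Y_{5,2}(Ω₂) = -0.28244 - 0.08595j ; Δ = 0.00529 - 0.00222j
  [+3]  conj(Y_{5,3})(Ω₁) = 0.31732 + 0.18608j ; Y_{5,3}(Ω₂) = -0.18376 + 0.38720j ; Δ = -0.13036 + 0.08867j
  [+4]  conj(Y_{5,4})(Ω₁) = -0.06974 + 0.37568j ; Y_{5,4}(Ω₂) = 0.21735 + 0.14579j ; Δ = -0.06993 + 0.07149j
  [+5]  conj(Y_{5,5})(Ω₁) = -0.17245 + 0.02841j ; Y_{5,5}(Ω₂) = 0.05604 - 0.06156j ; Δ = -0.00792 + 0.01221j
Σ over m = -0.55043 - 0.00000j; ×(4π/11) → -0.62881 - 0.00000j. Real part: -0.628809

-0.628809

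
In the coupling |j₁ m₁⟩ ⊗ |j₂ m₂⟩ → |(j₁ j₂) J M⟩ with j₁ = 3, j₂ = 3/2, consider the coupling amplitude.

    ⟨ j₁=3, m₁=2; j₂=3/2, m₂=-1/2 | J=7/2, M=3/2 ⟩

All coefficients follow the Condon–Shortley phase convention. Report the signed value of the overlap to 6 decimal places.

√[8·1!5!2!/9! · 5!1!1!2!5!2!] = √(6400/21)
  +(−1)^0/∏(0,1,1,1,4,1)! = 1/24  (running 1/24)
  +(−1)^1/∏(1,0,0,0,5,2)! = -1/240  (running 3/80)
⟨..|..⟩ = √(6400/21)·(3/80) = +0.654654

+0.654654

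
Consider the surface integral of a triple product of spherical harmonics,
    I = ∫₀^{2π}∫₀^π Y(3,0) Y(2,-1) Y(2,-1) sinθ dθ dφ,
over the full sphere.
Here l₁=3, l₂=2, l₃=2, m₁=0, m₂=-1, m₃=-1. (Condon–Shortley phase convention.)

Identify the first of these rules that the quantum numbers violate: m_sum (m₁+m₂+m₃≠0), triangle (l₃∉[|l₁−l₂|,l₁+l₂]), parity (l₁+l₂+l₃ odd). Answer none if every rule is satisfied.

Σmᵢ = -2  ✗
l₃∈[|l₁−l₂|,l₁+l₂]=[1,5], have l₃=2
Σlᵢ = 7 ⇒ odd

m_sum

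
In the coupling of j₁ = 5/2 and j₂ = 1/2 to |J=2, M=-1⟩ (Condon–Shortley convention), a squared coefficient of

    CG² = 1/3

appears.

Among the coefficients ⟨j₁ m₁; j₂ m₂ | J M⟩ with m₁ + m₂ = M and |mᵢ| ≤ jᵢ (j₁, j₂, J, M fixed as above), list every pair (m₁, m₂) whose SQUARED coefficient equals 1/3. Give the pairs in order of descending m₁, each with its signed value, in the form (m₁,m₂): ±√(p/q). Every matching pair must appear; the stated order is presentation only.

Admissible pairs with m₁+m₂ = M = -1: (-3/2,1/2), (-1/2,-1/2)
  (m₁,m₂)=(-1/2,-1/2): CG² = 1/3, CG = +√(1/3)   ← matches the target
  (m₁,m₂)=(-3/2,1/2): CG² = 2/3, CG = −√(2/3)
Pairs with CG² = 1/3: (-1/2,-1/2): +√(1/3)

(-1/2,-1/2): +√(1/3)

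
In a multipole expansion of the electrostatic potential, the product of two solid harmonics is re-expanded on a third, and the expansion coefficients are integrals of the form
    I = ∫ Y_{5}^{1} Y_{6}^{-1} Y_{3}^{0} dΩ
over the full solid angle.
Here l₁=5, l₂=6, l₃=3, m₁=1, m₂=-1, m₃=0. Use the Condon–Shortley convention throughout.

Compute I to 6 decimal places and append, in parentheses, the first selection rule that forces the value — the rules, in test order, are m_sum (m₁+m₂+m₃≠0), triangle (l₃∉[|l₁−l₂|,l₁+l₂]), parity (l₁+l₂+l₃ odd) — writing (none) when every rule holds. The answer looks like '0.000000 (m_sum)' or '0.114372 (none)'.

m-sum 0 ✓  L=14 even ✓  1≤3≤11 ✓
Π(2lᵢ+1) = 11×13×7 = 1001
triangle coeff Δ(5,6,3) = 1/675675
Σ_t [3,5]: t=3:−1/8640 t=4:+1/2304 t=5:−1/8640 = 7/34560
(3j)²=7/429 [(5 6 3; 0 0 0)], sign=-1
Σ_t [2,4]: t=2:+1/17280 t=3:−1/2880 t=4:+1/6912 = -1/6912
(3j)²=5/429 [(5 6 3; 1 -1 0)], sign=+1
⇒ 4πI² = 245/1287
I = (-1)√(245/1287/(4π)) = -0.12308038
No selection rule forces the value: the integral is nonzero (none).

-0.123080 (none)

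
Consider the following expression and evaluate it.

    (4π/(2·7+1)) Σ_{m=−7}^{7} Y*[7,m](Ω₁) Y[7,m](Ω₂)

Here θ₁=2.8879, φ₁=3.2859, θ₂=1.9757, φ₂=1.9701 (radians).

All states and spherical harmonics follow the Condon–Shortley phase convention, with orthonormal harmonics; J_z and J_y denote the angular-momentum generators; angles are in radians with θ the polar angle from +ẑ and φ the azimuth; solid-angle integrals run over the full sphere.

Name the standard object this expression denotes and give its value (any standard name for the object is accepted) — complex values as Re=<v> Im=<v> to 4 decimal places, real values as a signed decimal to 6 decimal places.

Legendre polynomial (addition theorem), +0.084652

This sum is the spherical-harmonic addition theorem: it equals the Legendre polynomial P_l(cos γ) of the angle γ between the two directions.
Addition theorem: P_7(cos γ) = (4π/15) Σ_m Y*_{lm}(Ω₁) Y_{lm}(Ω₂), m = −7…7:
  m=-7: Y*=-0.00002 - 0.00003j  Y=0.09411 - 0.26066j  product -0.00001 + 0.00000j
  m=-6: Y*=-0.00029 - 0.00034j  Y=-0.32644 - 0.30155j  product -0.00001 + 0.00020j
  m=-5: Y*=-0.00307 - 0.00270j  Y=-0.22303 + 0.10113j  product 0.00096 + 0.00029j
  m=-4: Y*=-0.02169 - 0.01412j  Y=-0.00536 - 0.20268j  product -0.00275 + 0.00447j
  m=-3: Y*=-0.10591 - 0.04895j  Y=-0.30388 - 0.11887j  product 0.02637 + 0.02747j
  m=-2: Y*=-0.34278 - 0.10177j  Y=0.04991 - 0.05124j  product -0.02232 + 0.01249j
  m=-1: Y*=-0.63178 - 0.09181j  Y=-0.12856 - 0.30466j  product 0.05325 + 0.20428j
  m=+0: Y*=-0.30694 + 0.00000j  Y=0.03236 + 0.00000j  product -0.00993 + 0.00000j
  m=+1: Y*=0.63178 - 0.09181j  Y=0.12856 - 0.30466j  product 0.05325 - 0.20428j
  m=+2: Y*=-0.34278 + 0.10177j  Y=0.04991 + 0.05124j  product -0.02232 - 0.01249j
  m=+3: Y*=0.10591 - 0.04895j  Y=0.30388 - 0.11887j  product 0.02637 - 0.02747j
  m=+4: Y*=-0.02169 + 0.01412j  Y=-0.00536 + 0.20268j  product -0.00275 - 0.00447j
  m=+5: Y*=0.00307 - 0.00270j  Y=0.22303 + 0.10113j  product 0.00096 - 0.00029j
  m=+6: Y*=-0.00029 + 0.00034j  Y=-0.32644 + 0.30155j  product -0.00001 - 0.00020j
  m=+7: Y*=0.00002 - 0.00003j  Y=-0.09411 - 0.26066j  product -0.00001 - 0.00000j
Accumulated sum 0.10105 + 0.00000j; after 4π/(2l+1) scaling, 0.08465 + 0.00000j ⇒ P_7 = 0.084652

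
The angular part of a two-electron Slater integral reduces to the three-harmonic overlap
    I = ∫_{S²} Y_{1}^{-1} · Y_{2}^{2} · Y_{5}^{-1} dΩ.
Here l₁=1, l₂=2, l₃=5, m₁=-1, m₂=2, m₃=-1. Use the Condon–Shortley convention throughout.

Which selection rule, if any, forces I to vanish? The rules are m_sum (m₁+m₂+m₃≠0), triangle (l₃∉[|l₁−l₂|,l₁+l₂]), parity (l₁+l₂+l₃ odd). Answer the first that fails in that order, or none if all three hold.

azimuthal sum: -1 + 2 − 1 = 0  ✓
l₃ must lie in [1,3]; have l₃=5  ✗
L = 1 + 2 + 5 = 8 (even)

triangle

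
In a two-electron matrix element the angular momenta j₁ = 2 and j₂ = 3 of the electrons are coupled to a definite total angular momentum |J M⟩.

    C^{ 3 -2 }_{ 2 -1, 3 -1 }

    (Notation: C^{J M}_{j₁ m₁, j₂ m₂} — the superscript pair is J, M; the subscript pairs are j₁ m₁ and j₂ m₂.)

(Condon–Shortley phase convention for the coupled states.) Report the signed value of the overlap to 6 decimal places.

−√(1/4) ≈ -0.500000

triangle: 2!*2!*4!/9! = 96/362880
(j±m)!: 1!*3!*2!*4!*1!*5! = 34560
prefactor² = (2J+1)*Δ*N² = 64
  k=1: −1/(1!*1!*2!*1!*0!*3!) = -1/12
  k=2: +1/(2!*0!*1!*0!*1!*4!) = 1/48
Σ = -1/16  ⇒  CG² = 64*(-1/16)² = 1/4
CG = −√(1/4) = -0.500000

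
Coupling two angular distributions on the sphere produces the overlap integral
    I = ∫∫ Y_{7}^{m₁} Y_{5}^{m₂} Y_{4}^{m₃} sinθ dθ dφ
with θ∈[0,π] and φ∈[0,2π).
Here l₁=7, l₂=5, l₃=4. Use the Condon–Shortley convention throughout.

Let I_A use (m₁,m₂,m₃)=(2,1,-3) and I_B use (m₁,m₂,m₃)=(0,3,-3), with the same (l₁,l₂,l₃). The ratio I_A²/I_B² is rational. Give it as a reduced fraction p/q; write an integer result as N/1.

1089/722

Same 7,5,4: normalisation and zero-m 3j drop out of the ratio.
A: Δ: 8! 6! 2! / 17! → 1/6126120; sum: t=4:+1/138240 t=5:−1/518400 = 11/2073600; 3j²(7 5 4; 2 1 -3) = Δ·Π!·Σ² = 77/4420  (sign -1)
B: Δ: 8! 6! 2! / 17! → 1/6126120; sum: t=6:+1/345600 t=7:−1/3628800 = 19/7257600; 3j²(7 5 4; 0 3 -3) = Δ·Π!·Σ² = 2527/218790  (sign -1)
I_A²/I_B² = (77/4420)/(2527/218790) = 1089/722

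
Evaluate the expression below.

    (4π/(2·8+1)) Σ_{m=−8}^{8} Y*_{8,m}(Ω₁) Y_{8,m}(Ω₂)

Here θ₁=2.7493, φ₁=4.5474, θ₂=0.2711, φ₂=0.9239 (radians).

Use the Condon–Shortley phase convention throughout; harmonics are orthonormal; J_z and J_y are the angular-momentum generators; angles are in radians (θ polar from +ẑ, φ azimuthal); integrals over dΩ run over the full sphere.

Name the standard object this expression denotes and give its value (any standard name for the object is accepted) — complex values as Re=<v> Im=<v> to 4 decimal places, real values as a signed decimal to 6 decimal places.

This sum is the spherical-harmonic addition theorem: it equals the Legendre polynomial P_l(cos γ) of the angle γ between the two directions.
Expand P_8 via completeness: Σ_{m} conj(Y_{8,m}) at Ω₁ times Y_{8,m} at Ω₂ —
  term(m=-8) = -0.000000-0.000000i   from Y*(Ω₁)=+0.000058-0.000228i, Y(Ω₂)=+0.000006-0.000012i
  term(m=-7) = -0.000000-0.000000i   from Y*(Ω₁)=-0.002080-0.000919i, Y(Ω₂)=+0.000193-0.000036i
  term(m=-6) = -0.000024+0.000006i   from Y*(Ω₁)=-0.007615+0.011601i, Y(Ω₂)=+0.001325+0.001209i
  term(m=-5) = -0.000528+0.000474i   from Y*(Ω₁)=+0.044207+0.040842i, Y(Ω₂)=-0.001093+0.011736i
  term(m=-4) = -0.003781+0.010143i   from Y*(Ω₁)=+0.149515-0.116029i, Y(Ω₂)=-0.048640+0.030090i
  term(m=-3) = +0.010470+0.083272i   from Y*(Ω₁)=-0.197791-0.366425i, Y(Ω₂)=-0.187924-0.072866i
  term(m=-2) = +0.154437+0.222392i   from Y*(Ω₁)=-0.532487+0.182377i, Y(Ω₂)=-0.131553-0.462704i
  term(m=-1) = +0.137748+0.072047i   from Y*(Ω₁)=+0.040416+0.242732i, Y(Ω₂)=+0.380752-0.504095i
  term(m=+0) = -0.025472-0.000000i   from Y*(Ω₁)=-0.414795-0.000000i, Y(Ω₂)=+0.061409+0.000000i
  term(m=+1) = +0.137748-0.072047i   from Y*(Ω₁)=-0.040416+0.242732i, Y(Ω₂)=-0.380752-0.504095i
  term(m=+2) = +0.154437-0.222392i   from Y*(Ω₁)=-0.532487-0.182377i, Y(Ω₂)=-0.131553+0.462704i
  term(m=+3) = +0.010470-0.083272i   from Y*(Ω₁)=+0.197791-0.366425i, Y(Ω₂)=+0.187924-0.072866i
  term(m=+4) = -0.003781-0.010143i   from Y*(Ω₁)=+0.149515+0.116029i, Y(Ω₂)=-0.048640-0.030090i
  term(m=+5) = -0.000528-0.000474i   from Y*(Ω₁)=-0.044207+0.040842i, Y(Ω₂)=+0.001093+0.011736i
  term(m=+6) = -0.000024-0.000006i   from Y*(Ω₁)=-0.007615-0.011601i, Y(Ω₂)=+0.001325-0.001209i
  term(m=+7) = -0.000000+0.000000i   from Y*(Ω₁)=+0.002080-0.000919i, Y(Ω₂)=-0.000193-0.000036i
  term(m=+8) = -0.000000+0.000000i   from Y*(Ω₁)=+0.000058+0.000228i, Y(Ω₂)=+0.000006+0.000012i
Σ over m = +0.571170+0.000000i; ×(4π/17) → +0.422208+0.000000i. Real part: 0.422208

Legendre polynomial (addition theorem), +0.422208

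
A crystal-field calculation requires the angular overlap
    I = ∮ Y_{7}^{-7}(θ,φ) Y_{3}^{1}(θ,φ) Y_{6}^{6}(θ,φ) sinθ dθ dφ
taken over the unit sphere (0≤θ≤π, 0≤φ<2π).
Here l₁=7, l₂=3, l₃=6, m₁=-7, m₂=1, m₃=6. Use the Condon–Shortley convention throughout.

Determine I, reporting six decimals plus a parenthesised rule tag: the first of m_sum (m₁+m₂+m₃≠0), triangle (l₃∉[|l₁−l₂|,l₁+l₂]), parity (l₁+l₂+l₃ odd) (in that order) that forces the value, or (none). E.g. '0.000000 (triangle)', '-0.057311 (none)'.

0.220392 (none)

m-sum 0 ✓  L=16 even ✓  4≤6≤10 ✓
Π(2lᵢ+1) = 15×7×13 = 1365
triangle coeff Δ(7,3,6) = 1/2042040
Σ_t [1,3]: t=1:−1/207360 t=2:+1/57600 t=3:−1/207360 = 1/129600
(3j)²=168/12155 [(7 3 6; 0 0 0)], sign=+1
Σ_t [4,4]: t=4:+1/174182400 = 1/174182400
(3j)²=11/340 [(7 3 6; -7 1 6)], sign=+1
⇒ 4πI² = 882/1445
I = (+1)√(882/1445/(4π)) = 0.22039180
No selection rule forces the value: the integral is nonzero (none).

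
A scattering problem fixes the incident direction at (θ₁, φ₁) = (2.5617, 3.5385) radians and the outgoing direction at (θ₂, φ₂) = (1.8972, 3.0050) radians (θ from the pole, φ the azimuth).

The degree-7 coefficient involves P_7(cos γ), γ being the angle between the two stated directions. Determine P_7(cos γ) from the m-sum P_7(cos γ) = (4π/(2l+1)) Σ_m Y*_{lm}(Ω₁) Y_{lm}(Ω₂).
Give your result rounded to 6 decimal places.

0.099656

Addition theorem: P_7(cos γ) = (4π/15) Σ_m Y*_{lm}(Ω₁) Y_{lm}(Ω₂), m = −7…7:
  m=-7: Y*=(0.006931, -0.002635)  Y=(-0.197256, -0.279454)  product (-0.002103, -0.001417)
  m=-6: Y*=(0.030697, -0.029185)  Y=(-0.295713, -0.316638)  product (-0.018318, -0.001090)
  m=-5: Y*=(0.058995, -0.134358)  Y=(-0.073030, -0.059415)  product (-0.012291, 0.006307)
  m=-4: Y*=(0.005679, -0.337331)  Y=(0.269206, 0.163710)  product (0.056753, -0.089882)
  m=-3: Y*=(-0.181216, -0.453608)  Y=(0.196092, 0.085176)  product (0.003102, -0.104384)
  m=-2: Y*=(-0.221758, -0.225523)  Y=(-0.225475, -0.063176)  product (0.035753, 0.064860)
  m=-1: Y*=(0.191080, 0.080092)  Y=(-0.246550, -0.033888)  product (-0.044397, -0.026222)
  m=+0: Y*=(0.395125, -0.000000)  Y=(0.207424, 0.000000)  product (0.081958, 0.000000)
  m=+1: Y*=(-0.191080, 0.080092)  Y=(0.246550, -0.033888)  product (-0.044397, 0.026222)
  m=+2: Y*=(-0.221758, 0.225523)  Y=(-0.225475, 0.063176)  product (0.035753, -0.064860)
  m=+3: Y*=(0.181216, -0.453608)  Y=(-0.196092, 0.085176)  product (0.003102, 0.104384)
  m=+4: Y*=(0.005679, 0.337331)  Y=(0.269206, -0.163710)  product (0.056753, 0.089882)
  m=+5: Y*=(-0.058995, -0.134358)  Y=(0.073030, -0.059415)  product (-0.012291, -0.006307)
  m=+6: Y*=(0.030697, 0.029185)  Y=(-0.295713, 0.316638)  product (-0.018318, 0.001090)
  m=+7: Y*=(-0.006931, -0.002635)  Y=(0.197256, -0.279454)  product (-0.002103, 0.001417)
Total Σ_m = (0.118955, -0.000000). Multiply by 0.837758: (0.099656, -0.000000). P_7(cos γ) = 0.099656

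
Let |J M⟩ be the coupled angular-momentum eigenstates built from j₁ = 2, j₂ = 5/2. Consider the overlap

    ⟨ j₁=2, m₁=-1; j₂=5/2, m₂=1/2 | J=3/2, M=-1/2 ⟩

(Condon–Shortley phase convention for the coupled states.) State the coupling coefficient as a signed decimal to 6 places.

+√(5/21) = +0.487950

j₁+j₂−J=3  J+j₁−j₂=1  J−j₁+j₂=2  j₁+j₂+J+1=7
(j₁±m₁, j₂±m₂, J±M) = (1,3,3,2,1,2)
P² = 48/35
sum k=2..3:
  [2] +1/2 = 1/2
  [3] −1/12 = -1/12
S = 5/12
C² = P²·S² = 5/21 ; C = +0.487950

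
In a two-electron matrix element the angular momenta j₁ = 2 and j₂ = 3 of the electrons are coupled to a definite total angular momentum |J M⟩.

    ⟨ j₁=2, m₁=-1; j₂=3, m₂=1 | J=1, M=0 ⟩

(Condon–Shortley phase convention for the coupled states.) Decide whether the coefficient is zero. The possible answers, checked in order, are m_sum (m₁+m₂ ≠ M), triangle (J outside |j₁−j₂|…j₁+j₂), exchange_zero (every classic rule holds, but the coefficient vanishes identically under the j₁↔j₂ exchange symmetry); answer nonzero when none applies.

m-sum: m₁+m₂ = -1+1 = 0, M = 0  ✓
triangle: |j₁−j₂| = 1 ≤ J = 1 ≤ j₁+j₂ = 5  ✓
exchange: j₁≠j₂ or m₁≠m₂ — the exchange symmetry imposes no constraint here
value check: CG = −√(8/35) = -0.478091 ≠ 0

nonzero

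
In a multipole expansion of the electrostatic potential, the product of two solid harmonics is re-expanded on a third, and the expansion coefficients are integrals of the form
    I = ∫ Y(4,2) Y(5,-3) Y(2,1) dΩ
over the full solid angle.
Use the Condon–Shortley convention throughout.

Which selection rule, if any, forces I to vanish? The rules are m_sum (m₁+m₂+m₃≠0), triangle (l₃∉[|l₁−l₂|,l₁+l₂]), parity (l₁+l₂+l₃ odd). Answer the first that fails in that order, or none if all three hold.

parity

azimuthal sum: 2 − 3 + 1 = 0  ✓
1 ≤ 2 ≤ 9 (triangle on l)  ✓
L = 4 + 5 + 2 = 11 (odd)  ✗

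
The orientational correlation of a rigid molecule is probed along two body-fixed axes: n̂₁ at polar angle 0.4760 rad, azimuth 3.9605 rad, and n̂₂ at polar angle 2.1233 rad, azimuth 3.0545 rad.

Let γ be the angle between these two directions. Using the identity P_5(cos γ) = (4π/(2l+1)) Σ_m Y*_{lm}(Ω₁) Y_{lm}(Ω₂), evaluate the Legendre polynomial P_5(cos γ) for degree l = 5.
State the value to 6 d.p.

-0.327299

Expand P_5 via completeness: Σ_{m} conj(Y_{5,m}) at Ω₁ times Y_{5,m} at Ω₂ —
  m=-5: Y*=(0.005432, 0.007643)  Y=(-0.188055, -0.087493)  product (-0.000353, -0.001913)
  m=-4: Y*=(-0.057000, -0.007686)  Y=(-0.380103, -0.138047)  product (0.020605, 0.010790)
  m=-3: Y*=(0.157518, -0.128653)  Y=(-0.304839, -0.081511)  product (-0.058504, 0.026379)
  m=-2: Y*=(-0.029021, 0.432380)  Y=(0.110244, 0.019400)  product (-0.011587, 0.047104)
  m=-1: Y*=(-0.305398, -0.326583)  Y=(0.343008, 0.029949)  product (-0.094973, -0.121167)
  m=+0: Y*=(-0.101963, -0.000000)  Y=(-0.030626, 0.000000)  product (0.003123, 0.000000)
  m=+1: Y*=(0.305398, -0.326583)  Y=(-0.343008, 0.029949)  product (-0.094973, 0.121167)
  m=+2: Y*=(-0.029021, -0.432380)  Y=(0.110244, -0.019400)  product (-0.011587, -0.047104)
  m=+3: Y*=(-0.157518, -0.128653)  Y=(0.304839, -0.081511)  product (-0.058504, -0.026379)
  m=+4: Y*=(-0.057000, 0.007686)  Y=(-0.380103, 0.138047)  product (0.020605, -0.010790)
  m=+5: Y*=(-0.005432, 0.007643)  Y=(0.188055, -0.087493)  product (-0.000353, 0.001913)
Σ over m = (-0.286502, 0.000000); ×(4π/11) → (-0.327299, 0.000000). Real part: -0.327299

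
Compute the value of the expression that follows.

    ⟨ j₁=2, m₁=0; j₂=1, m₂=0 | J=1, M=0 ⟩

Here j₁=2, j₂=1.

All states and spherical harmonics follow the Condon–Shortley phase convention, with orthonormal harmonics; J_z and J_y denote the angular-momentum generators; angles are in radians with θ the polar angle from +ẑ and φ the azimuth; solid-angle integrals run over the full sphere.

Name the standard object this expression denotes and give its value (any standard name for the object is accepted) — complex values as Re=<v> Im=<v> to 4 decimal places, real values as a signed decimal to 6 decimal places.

Clebsch–Gordan coefficient, −√(2/5) ≈ -0.632456

This is a Clebsch–Gordan (vector-coupling) coefficient.
triangle: 2!×2!×0!/5! = 4/120
(j±m)!: 2!×2!×1!×1!×1!×1! = 4
prefactor² = (2J+1)×Δ×N² = 2/5
  k=1: −1/(1!×1!×1!×0!×1!×0!) = -1
Σ = -1  ⇒  CG² = 2/5×(-1)² = 2/5
CG = −√(2/5) = -0.632456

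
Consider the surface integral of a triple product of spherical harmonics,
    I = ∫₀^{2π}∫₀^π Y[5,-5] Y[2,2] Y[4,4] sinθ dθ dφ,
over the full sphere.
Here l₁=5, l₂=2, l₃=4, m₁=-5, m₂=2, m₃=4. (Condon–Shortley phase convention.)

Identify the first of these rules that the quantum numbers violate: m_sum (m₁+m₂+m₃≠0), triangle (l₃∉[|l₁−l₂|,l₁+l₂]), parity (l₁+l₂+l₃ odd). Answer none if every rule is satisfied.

azimuthal sum: -5 + 2 + 4 = 1  ✗
3 ≤ 4 ≤ 7 (triangle on l)
L = 5 + 2 + 4 = 11 (odd)

m_sum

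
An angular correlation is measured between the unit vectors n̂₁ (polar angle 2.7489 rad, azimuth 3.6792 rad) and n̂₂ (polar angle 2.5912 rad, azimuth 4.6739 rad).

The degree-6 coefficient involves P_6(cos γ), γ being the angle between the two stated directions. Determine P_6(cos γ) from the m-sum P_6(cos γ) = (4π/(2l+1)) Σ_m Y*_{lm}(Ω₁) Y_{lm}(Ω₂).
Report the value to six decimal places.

-0.260097

Expand P_6 via completeness: Σ_{m} conj(Y_{6,m}) at Ω₁ times Y_{6,m} at Ω₂ —
  m=-6: Y*=(-0.001512, -0.000127)  Y=(-0.009626, -0.002263)  product (0.000014, 0.000005)
  m=-5: Y*=(-0.011405, 0.005559)  Y=(0.010677, -0.054793)  product (0.000183, 0.000684)
  m=-4: Y*=(-0.035157, 0.053703)  Y=(0.184437, 0.028622)  product (-0.008021, 0.008899)
  m=-3: Y*=(-0.009053, 0.215286)  Y=(-0.045675, 0.393807)  product (-0.084367, -0.013398)
  m=-2: Y*=(0.219520, 0.406083)  Y=(-0.474260, -0.036580)  product (-0.089255, -0.200619)
  m=-1: Y*=(0.429840, 0.256263)  Y=(0.004392, -0.114062)  product (0.031118, -0.047903)
  m=+0: Y*=(-0.077644, -0.000000)  Y=(-0.406800, 0.000000)  product (0.031585, 0.000000)
  m=+1: Y*=(-0.429840, 0.256263)  Y=(-0.004392, -0.114062)  product (0.031118, 0.047903)
  m=+2: Y*=(0.219520, -0.406083)  Y=(-0.474260, 0.036580)  product (-0.089255, 0.200619)
  m=+3: Y*=(0.009053, 0.215286)  Y=(0.045675, 0.393807)  product (-0.084367, 0.013398)
  m=+4: Y*=(-0.035157, -0.053703)  Y=(0.184437, -0.028622)  product (-0.008021, -0.008899)
  m=+5: Y*=(0.011405, 0.005559)  Y=(-0.010677, -0.054793)  product (0.000183, -0.000684)
  m=+6: Y*=(-0.001512, 0.000127)  Y=(-0.009626, 0.002263)  product (0.000014, -0.000005)
Accumulated sum (-0.269072, 0.000000); after 4π/(2l+1) scaling, (-0.260097, 0.000000) ⇒ P_6 = -0.260097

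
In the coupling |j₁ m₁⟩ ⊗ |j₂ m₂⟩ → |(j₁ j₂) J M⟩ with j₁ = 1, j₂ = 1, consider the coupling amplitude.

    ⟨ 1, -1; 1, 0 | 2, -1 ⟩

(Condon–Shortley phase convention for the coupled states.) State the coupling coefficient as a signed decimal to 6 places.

+0.707107

√[5·0!2!2!/5! · 0!2!1!1!1!3!] = √(2)
  +(−1)^0/∏(0,0,2,1,0,1)! = 1/2  (running 1/2)
⟨..|..⟩ = √(2)·(1/2) = +0.707107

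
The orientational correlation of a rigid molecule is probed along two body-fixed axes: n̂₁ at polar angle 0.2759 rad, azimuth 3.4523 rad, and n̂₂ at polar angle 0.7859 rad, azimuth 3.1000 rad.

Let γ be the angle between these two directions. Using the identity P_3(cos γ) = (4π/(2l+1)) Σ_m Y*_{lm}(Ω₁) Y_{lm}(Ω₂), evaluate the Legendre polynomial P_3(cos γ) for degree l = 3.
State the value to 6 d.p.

0.303819

Summing Y*_{l m}(θ₁,φ₁)·Y_{l m}(θ₂,φ₂) over m ∈ [−3, 3]; prefactor 4π/(2·3+1) = 1.795196:
  term(m=-3) = 0.00061 + 0.00109j   from Y*(Ω₁)=-0.00503 - 0.00677j, Y(Ω₂)=-0.14658 - 0.01839j
  term(m=-2) = 0.02010 + 0.01709j   from Y*(Ω₁)=0.05933 + 0.04248j, Y(Ω₂)=0.36026 + 0.03004j
  term(m=-1) = 0.10267 + 0.03774j   from Y*(Ω₁)=-0.30419 - 0.09768j, Y(Ω₂)=-0.34209 - 0.01424j
  term(m=+0) = -0.07752 + 0.00000j   from Y*(Ω₁)=0.58490 + 0.00000j, Y(Ω₂)=-0.13253 + 0.00000j
  term(m=+1) = 0.10267 - 0.03774j   from Y*(Ω₁)=0.30419 - 0.09768j, Y(Ω₂)=0.34209 - 0.01424j
  term(m=+2) = 0.02010 - 0.01709j   from Y*(Ω₁)=0.05933 - 0.04248j, Y(Ω₂)=0.36026 - 0.03004j
  term(m=+3) = 0.00061 - 0.00109j   from Y*(Ω₁)=0.00503 - 0.00677j, Y(Ω₂)=0.14658 - 0.01839j
Accumulated sum 0.16924 - 0.00000j; after 4π/(2l+1) scaling, 0.30382 - 0.00000j ⇒ P_3 = 0.303819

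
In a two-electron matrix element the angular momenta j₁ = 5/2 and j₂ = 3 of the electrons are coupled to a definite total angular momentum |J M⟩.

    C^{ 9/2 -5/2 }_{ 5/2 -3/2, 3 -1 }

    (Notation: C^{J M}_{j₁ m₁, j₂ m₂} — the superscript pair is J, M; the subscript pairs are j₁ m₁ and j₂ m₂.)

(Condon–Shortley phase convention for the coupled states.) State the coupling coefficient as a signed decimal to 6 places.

−√(10/99) = -0.317821

j₁+j₂−J=1  J+j₁−j₂=4  J−j₁+j₂=5  j₁+j₂+J+1=11
(j₁±m₁, j₂±m₂, J±M) = (1,4,2,4,2,7)
P² = 92160/11
sum k=0..1:
  [0] +1/288 = 1/288
  [1] −1/144 = -1/144
S = -1/288
C² = P²·S² = 10/99 ; C = -0.317821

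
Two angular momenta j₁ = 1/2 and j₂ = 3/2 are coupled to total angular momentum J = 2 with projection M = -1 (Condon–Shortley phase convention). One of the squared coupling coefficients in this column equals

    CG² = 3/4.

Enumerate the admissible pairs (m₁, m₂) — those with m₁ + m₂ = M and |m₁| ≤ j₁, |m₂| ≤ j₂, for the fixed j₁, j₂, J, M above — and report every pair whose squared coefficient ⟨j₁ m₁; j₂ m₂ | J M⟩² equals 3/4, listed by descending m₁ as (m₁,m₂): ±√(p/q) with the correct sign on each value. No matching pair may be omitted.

(-1/2,-1/2): +√(3/4)

Admissible pairs with m₁+m₂ = M = -1: (-1/2,-1/2), (1/2,-3/2)
  (m₁,m₂)=(1/2,-3/2): CG² = 1/4, CG = +√(1/4)
  (m₁,m₂)=(-1/2,-1/2): CG² = 3/4, CG = +√(3/4)   ← matches the target
Pairs with CG² = 3/4: (-1/2,-1/2): +√(3/4)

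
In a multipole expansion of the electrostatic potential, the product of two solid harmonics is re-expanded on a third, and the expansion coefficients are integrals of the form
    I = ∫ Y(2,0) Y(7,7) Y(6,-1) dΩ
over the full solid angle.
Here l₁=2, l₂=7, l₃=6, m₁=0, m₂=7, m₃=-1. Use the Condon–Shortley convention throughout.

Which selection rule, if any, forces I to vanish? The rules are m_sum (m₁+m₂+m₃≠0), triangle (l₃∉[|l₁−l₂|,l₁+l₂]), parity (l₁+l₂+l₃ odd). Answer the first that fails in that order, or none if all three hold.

Σmᵢ = 6  ✗
l₃∈[|l₁−l₂|,l₁+l₂]=[5,9], have l₃=6
Σlᵢ = 15 ⇒ odd

m_sum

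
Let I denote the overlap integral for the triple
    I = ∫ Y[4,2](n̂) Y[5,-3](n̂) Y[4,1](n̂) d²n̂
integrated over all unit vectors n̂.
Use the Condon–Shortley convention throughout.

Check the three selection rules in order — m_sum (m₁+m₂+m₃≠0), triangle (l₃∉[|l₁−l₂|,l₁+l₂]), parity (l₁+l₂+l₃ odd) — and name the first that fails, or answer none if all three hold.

Σmᵢ = 0  ✓
l₃∈[|l₁−l₂|,l₁+l₂]=[1,9], have l₃=4  ✓
Σlᵢ = 13 ⇒ odd  ✗

parity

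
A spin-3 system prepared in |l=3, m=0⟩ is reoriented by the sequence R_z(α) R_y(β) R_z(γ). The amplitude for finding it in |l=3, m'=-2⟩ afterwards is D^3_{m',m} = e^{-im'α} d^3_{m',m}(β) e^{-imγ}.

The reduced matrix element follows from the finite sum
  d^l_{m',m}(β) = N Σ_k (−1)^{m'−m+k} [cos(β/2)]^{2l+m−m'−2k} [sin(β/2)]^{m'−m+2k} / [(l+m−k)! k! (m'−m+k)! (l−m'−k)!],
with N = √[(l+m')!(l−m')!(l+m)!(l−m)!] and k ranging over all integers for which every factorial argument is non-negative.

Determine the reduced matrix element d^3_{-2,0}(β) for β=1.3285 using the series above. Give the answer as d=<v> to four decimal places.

d=0.3096

d^3_{-2,0}(β=1.3285) via the finite sum:
c=cos(1.328500/2)=0.787379, s=sin(1.328500/2)=0.616469; N=√[1·120·6·6]=65.726707
k: max(0,(0)−(-2))=2 … min(3+(0),3−(-2))=3
  k=2: (−1)^0·65.7267/(12)·0.7874^4·0.6165^2 = +0.800053
  k=3: (−1)^1·65.7267/(12)·0.7874^2·0.6165^4 = -0.490425
d^3_{-2,0}(1.3285) = +0.800053 -0.490425 = +0.309628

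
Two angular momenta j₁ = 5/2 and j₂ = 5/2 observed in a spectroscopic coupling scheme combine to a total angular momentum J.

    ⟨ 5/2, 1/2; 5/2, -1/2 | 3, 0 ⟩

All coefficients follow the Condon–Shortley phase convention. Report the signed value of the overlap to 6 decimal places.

-0.298142  (= −√(4/45))

√[7·2!3!3!/9! · 3!2!2!3!3!3!] = √(36/5)
  +(−1)^0/∏(0,2,2,2,1,1)! = 1/8  (running 1/8)
  +(−1)^1/∏(1,1,1,1,2,2)! = -1/4  (running -1/8)
  +(−1)^2/∏(2,0,0,0,3,3)! = 1/72  (running -1/9)
⟨..|..⟩ = √(36/5)·(-1/9) = -0.298142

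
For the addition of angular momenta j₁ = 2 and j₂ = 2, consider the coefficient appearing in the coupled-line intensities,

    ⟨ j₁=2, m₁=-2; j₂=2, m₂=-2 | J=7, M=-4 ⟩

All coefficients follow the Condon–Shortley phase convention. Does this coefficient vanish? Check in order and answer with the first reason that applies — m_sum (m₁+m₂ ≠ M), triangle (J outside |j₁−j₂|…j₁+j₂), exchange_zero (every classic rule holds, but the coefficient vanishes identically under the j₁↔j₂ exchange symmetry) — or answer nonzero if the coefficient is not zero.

m-sum: m₁+m₂ = -2+(-2) = -4, M = -4  ✓
triangle: need |j₁−j₂| ≤ J ≤ j₁+j₂, i.e. J ∈ [0, 4]; J = 7 is outside ✗ ⇒ coefficient is 0

triangle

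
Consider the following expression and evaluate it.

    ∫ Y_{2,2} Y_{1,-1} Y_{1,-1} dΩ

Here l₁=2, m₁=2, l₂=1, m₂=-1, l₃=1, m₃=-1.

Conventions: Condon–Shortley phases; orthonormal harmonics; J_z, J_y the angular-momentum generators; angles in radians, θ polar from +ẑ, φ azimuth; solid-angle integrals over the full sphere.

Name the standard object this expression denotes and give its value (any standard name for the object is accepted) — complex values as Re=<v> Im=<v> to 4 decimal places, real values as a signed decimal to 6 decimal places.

Gaunt coefficient, +0.309019

This is a Gaunt coefficient — the integral of a triple product of spherical harmonics over the sphere.
Rules hold: Σm=0, L=4 even, 1≤1≤3.
N = 5·3·3 = 45
Δ = 2!·2!·0!/5! = 1/30
Racah Σ t=1..1: t=1:−1/1 = -1/1
⇒ 3j(2 1 1; 0 0 0)² = 2/15, sgn +1
Racah Σ t=0..0: t=0:+1/4 = 1/4
⇒ 3j(2 1 1; 2 -1 -1)² = 1/5, sgn +1
4πI² = N·(3j₀)²·(3jₘ)² = 6/5
I = +1·√(1.2/4π) = 0.30901936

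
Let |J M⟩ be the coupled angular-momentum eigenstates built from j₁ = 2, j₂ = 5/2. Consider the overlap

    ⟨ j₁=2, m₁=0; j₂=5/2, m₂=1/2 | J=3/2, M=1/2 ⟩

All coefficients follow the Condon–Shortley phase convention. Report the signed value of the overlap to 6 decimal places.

triangle: 3!*1!*2!/7! = 12/5040
(j±m)!: 2!*2!*3!*2!*2!*1! = 96
prefactor² = (2J+1)*Δ*N² = 32/35
  k=1: −1/(1!*2!*1!*2!*0!*0!) = -1/4
  k=2: +1/(2!*1!*0!*1!*1!*1!) = 1/2
Σ = 1/4  ⇒  CG² = 32/35*(1/4)² = 2/35
CG = +√(2/35) = +0.239046

+√(2/35) = +0.239046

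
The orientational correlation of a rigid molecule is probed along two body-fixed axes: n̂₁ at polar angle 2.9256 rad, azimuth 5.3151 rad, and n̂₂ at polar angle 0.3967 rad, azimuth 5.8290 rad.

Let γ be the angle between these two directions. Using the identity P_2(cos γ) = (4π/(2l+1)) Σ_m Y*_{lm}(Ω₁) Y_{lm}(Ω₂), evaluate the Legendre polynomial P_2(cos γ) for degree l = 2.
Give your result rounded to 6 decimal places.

Addition theorem: P_2(cos γ) = (4π/5) Σ_m Y*_{lm}(Ω₁) Y_{lm}(Ω₂), m = −2…2:
  m=-2: (-0.006339, -0.016571) × (0.035466, 0.045470) = (0.000529, -0.000876)  (running Σ = (0.000529, -0.000876))
  m=-1: (-0.091677, 0.133228) × (0.247402, 0.120789) = (-0.038774, 0.021887)  (running Σ = (-0.038245, 0.021011))
  m=0: (0.587324, -0.000000) × (0.489532, 0.000000) = (0.287513, 0.000000)  (running Σ = (0.249269, 0.021011))
  m=1: (0.091677, 0.133228) × (-0.247402, 0.120789) = (-0.038774, -0.021887)  (running Σ = (0.210495, -0.000876))
  m=2: (-0.006339, 0.016571) × (0.035466, -0.045470) = (0.000529, 0.000876)  (running Σ = (0.211024, -0.000000))
Accumulated sum (0.211024, -0.000000); after 4π/(2l+1) scaling, (0.530360, -0.000000) ⇒ P_2 = 0.530360

0.530360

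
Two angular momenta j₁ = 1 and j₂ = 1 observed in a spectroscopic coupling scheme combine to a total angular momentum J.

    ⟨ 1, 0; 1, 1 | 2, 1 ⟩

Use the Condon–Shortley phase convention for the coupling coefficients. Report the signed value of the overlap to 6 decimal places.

√[5·0!2!2!/5! · 1!1!2!0!3!1!] = √(2)
  +(−1)^0/∏(0,0,1,2,1,0)! = 1/2  (running 1/2)
⟨..|..⟩ = √(2)·(1/2) = +0.707107

+√(1/2) = +0.707107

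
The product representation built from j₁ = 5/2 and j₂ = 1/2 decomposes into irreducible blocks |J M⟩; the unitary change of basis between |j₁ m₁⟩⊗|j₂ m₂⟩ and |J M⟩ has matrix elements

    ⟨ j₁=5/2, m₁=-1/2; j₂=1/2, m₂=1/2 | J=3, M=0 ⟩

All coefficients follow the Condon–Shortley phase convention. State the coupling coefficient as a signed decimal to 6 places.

+0.707107

j₁+j₂−J=0  J+j₁−j₂=5  J−j₁+j₂=1  j₁+j₂+J+1=7
(j₁±m₁, j₂±m₂, J±M) = (2,3,1,0,3,3)
P² = 72
sum k=0..0:
  [0] +1/12 = 1/12
S = 1/12
C² = P²·S² = 1/2 ; C = +0.707107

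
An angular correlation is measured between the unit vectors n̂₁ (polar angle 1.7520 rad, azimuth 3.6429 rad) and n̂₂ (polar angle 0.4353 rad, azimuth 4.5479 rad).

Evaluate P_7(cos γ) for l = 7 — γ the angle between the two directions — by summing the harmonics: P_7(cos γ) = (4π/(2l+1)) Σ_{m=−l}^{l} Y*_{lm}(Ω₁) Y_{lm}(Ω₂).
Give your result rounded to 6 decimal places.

-0.187554

Summing Y*_{l m}(θ₁,φ₁)·Y_{l m}(θ₂,φ₂) over m ∈ [−7, 7]; prefactor 4π/(2·7+1) = 0.837758:
  m=-7: Y*=0.41572 + 0.16007j  Y=0.00108 - 0.00048j  product 0.00053 - 0.00003j
  m=-6: Y*=0.30265 - 0.04072j  Y=-0.00526 - 0.00796j  product -0.00192 - 0.00219j
  m=-5: Y*=-0.15716 + 0.11581j  Y=-0.03473 + 0.03225j  product 0.00172 - 0.00909j
  m=-4: Y*=-0.13432 + 0.28949j  Y=0.12799 + 0.09892j  product -0.04583 + 0.02377j
  m=-3: Y*=-0.00709 - 0.10582j  Y=0.17840 - 0.33170j  product -0.03637 - 0.01653j
  m=-2: Y*=-0.16997 - 0.26623j  Y=-0.50674 - 0.17299j  product 0.04007 + 0.16431j
  m=-1: Y*=0.06188 + 0.03391j  Y=-0.04328 + 0.26075j  product -0.01152 + 0.01467j
  m=+0: Y*=0.31362 + 0.00000j  Y=-0.37390 + 0.00000j  product -0.11726 + 0.00000j
  m=+1: Y*=-0.06188 + 0.03391j  Y=0.04328 + 0.26075j  product -0.01152 - 0.01467j
  m=+2: Y*=-0.16997 + 0.26623j  Y=-0.50674 + 0.17299j  product 0.04007 - 0.16431j
  m=+3: Y*=0.00709 - 0.10582j  Y=-0.17840 - 0.33170j  product -0.03637 + 0.01653j
  m=+4: Y*=-0.13432 - 0.28949j  Y=0.12799 - 0.09892j  product -0.04583 - 0.02377j
  m=+5: Y*=0.15716 + 0.11581j  Y=0.03473 + 0.03225j  product 0.00172 + 0.00909j
  m=+6: Y*=0.30265 + 0.04072j  Y=-0.00526 + 0.00796j  product -0.00192 + 0.00219j
  m=+7: Y*=-0.41572 + 0.16007j  Y=-0.00108 - 0.00048j  product 0.00053 + 0.00003j
Accumulated sum -0.22388 + 0.00000j; after 4π/(2l+1) scaling, -0.18755 + 0.00000j ⇒ P_7 = -0.187554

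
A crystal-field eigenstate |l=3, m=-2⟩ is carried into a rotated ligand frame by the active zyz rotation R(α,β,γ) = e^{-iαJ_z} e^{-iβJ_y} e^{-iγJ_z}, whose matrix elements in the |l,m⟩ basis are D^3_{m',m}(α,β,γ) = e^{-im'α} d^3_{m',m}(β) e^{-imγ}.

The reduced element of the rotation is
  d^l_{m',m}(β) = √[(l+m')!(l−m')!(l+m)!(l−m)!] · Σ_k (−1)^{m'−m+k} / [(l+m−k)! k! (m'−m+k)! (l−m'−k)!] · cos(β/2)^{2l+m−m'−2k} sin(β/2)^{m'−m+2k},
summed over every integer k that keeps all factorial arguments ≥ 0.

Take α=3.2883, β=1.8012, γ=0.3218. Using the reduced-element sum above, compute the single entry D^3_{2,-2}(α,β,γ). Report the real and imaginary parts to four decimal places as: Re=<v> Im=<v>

Re=0.4659 Im=0.1702

First d^3_{2,-2}(β=1.8012), then the phase factors e^{-i(2)α} and e^{-i(-2)γ}:
c=cos(1.801200/2)=0.621140, s=sin(1.801200/2)=0.783700; N=√[120·1·1·120]=120.000000
k: max(0,(-2)−(2))=0 … min(3+(-2),3−(2))=1
  k=0: (−1)^4·120.0000/(24)·0.6211^2·0.7837^4 = +0.727692
  k=1: (−1)^5·120.0000/(120)·0.6211^0·0.7837^6 = -0.231685
d^3_{2,-2}(1.8012) = +0.727692 -0.231685 = +0.496007
Phases: e^{-i·(2)·3.2883}=+0.957262-0.289223i, e^{-i·(-2)·0.3218}=+0.799941+0.600079i ⇒ D=+0.465904+0.170166i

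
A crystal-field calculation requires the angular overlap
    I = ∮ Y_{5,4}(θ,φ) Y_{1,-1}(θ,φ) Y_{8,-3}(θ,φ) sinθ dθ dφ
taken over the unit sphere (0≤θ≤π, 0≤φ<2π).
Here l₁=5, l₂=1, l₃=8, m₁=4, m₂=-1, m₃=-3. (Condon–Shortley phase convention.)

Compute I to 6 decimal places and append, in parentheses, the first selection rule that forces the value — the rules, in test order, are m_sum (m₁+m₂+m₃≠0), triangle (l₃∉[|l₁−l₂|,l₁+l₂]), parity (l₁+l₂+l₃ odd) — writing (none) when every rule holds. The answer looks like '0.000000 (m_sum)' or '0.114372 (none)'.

0.000000 (triangle)

l₃=8 ∉ [4,6] — triangle fails ⇒ I = 0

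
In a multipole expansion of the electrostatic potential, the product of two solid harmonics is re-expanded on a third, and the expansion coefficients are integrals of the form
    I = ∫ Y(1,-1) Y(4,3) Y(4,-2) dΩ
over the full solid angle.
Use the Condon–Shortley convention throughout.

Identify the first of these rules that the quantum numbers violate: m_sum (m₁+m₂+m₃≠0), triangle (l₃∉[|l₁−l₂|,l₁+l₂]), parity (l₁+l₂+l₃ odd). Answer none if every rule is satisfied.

azimuthal sum: -1 + 3 − 2 = 0  ✓
3 ≤ 4 ≤ 5 (triangle on l)  ✓
L = 1 + 4 + 4 = 9 (odd)  ✗

parity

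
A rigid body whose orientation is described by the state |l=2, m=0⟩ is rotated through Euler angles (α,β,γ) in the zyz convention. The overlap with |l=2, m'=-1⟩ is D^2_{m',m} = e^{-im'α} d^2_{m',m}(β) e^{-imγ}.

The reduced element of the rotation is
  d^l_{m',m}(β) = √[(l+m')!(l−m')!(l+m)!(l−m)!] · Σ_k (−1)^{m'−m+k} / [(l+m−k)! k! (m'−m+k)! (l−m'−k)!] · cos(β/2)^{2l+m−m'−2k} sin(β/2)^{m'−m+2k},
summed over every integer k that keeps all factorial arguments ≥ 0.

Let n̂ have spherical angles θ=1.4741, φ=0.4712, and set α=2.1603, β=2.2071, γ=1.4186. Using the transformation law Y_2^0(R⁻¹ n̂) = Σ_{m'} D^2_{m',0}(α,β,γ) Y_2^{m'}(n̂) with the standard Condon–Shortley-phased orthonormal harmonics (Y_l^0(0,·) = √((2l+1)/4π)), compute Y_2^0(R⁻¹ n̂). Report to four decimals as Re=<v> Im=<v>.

Need the full column D^2_{m',0} for m'=−2..2 at α=2.1603, β=2.2071, γ=1.4186.
cos(β/2)=0.450429, sin(β/2)=0.892812
d^2_{-2,0}: single k=2 term ⇒ +0.396141;  D = -0.151263-0.366124i
d^2_{-1,0}: k∈[1..2] ⇒ +0.199855 -0.785204 = -0.585349;  D = +0.325424-0.486551i
d^2_{0,0}: k∈[0..2] ⇒ +0.041163 -0.646895 +0.635390 = +0.029658;  D = +0.029658+0.000000i
d^2_{1,0}: k∈[0..1] ⇒ -0.199855 +0.785204 = +0.585349;  D = -0.325424-0.486551i
d^2_{2,0}: single k=0 term ⇒ +0.396141;  D = -0.151263+0.366124i
Y_2^{m'}(θ=1.4741,φ=0.4712) and Σ D·Y over m':
  (-0.1513-0.3661i)·(+0.2250-0.3096i)  (+0.3254-0.4866i)·(+0.0661-0.0337i)  (+0.0297+0.0000i)·(-0.3066+0.0000i)  (-0.3254-0.4866i)·(-0.0661-0.0337i)  (-0.1513+0.3661i)·(+0.2250+0.3096i)
Y_2^0(R⁻¹ n̂) = -0.293573-0.000000i

Re=-0.2936 Im=0.0000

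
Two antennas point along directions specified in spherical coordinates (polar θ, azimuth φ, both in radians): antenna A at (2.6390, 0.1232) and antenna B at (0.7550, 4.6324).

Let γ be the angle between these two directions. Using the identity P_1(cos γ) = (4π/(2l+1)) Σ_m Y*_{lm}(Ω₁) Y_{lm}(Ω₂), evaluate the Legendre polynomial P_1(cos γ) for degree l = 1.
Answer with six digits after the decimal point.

-0.704824

Summing Y*_{l m}(θ₁,φ₁)·Y_{l m}(θ₂,φ₂) over m ∈ [−1, 1]; prefactor 4π/(2·1+1) = 4.188790:
  term(m=-1) = (-0.007951, 0.038593)   from Y*(Ω₁)=(0.165163, 0.020452), Y(Ω₂)=(-0.018918, 0.236006)
  term(m=+0) = (-0.152362, -0.000000)   from Y*(Ω₁)=(-0.428180, -0.000000), Y(Ω₂)=(0.355835, 0.000000)
  term(m=+1) = (-0.007951, -0.038593)   from Y*(Ω₁)=(-0.165163, 0.020452), Y(Ω₂)=(0.018918, 0.236006)
Accumulated sum (-0.168264, 0.000000); after 4π/(2l+1) scaling, (-0.704824, 0.000000) ⇒ P_1 = -0.704824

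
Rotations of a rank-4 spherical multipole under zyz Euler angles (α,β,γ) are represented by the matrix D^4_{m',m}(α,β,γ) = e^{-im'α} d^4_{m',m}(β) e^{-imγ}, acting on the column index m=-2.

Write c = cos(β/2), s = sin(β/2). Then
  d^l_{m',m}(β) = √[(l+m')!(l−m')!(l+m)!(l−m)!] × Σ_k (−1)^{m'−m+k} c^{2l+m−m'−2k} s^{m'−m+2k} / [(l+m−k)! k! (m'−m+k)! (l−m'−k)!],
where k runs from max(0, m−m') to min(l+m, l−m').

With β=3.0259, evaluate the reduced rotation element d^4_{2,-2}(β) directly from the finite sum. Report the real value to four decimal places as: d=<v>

d=0.9472

d^4_{2,-2}(β=3.0259) via the finite sum:
c=cos(3.025900/2)=0.057814, s=sin(3.025900/2)=0.998327; N=√[720·2·2·720]=1440.000000
k∈{0,1,2} keeps every argument non-negative
  k=0: (−1)^4·1440.0000/(96)·0.0578^4·0.9983^4 = +0.000166
  k=1: (−1)^5·1440.0000/(120)·0.0578^2·0.9983^6 = -0.039709
  k=2: (−1)^6·1440.0000/(1440)·0.0578^0·0.9983^8 = +0.986697
d^4_{2,-2}(3.0259) = +0.000166 -0.039709 +0.986697 = +0.947155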